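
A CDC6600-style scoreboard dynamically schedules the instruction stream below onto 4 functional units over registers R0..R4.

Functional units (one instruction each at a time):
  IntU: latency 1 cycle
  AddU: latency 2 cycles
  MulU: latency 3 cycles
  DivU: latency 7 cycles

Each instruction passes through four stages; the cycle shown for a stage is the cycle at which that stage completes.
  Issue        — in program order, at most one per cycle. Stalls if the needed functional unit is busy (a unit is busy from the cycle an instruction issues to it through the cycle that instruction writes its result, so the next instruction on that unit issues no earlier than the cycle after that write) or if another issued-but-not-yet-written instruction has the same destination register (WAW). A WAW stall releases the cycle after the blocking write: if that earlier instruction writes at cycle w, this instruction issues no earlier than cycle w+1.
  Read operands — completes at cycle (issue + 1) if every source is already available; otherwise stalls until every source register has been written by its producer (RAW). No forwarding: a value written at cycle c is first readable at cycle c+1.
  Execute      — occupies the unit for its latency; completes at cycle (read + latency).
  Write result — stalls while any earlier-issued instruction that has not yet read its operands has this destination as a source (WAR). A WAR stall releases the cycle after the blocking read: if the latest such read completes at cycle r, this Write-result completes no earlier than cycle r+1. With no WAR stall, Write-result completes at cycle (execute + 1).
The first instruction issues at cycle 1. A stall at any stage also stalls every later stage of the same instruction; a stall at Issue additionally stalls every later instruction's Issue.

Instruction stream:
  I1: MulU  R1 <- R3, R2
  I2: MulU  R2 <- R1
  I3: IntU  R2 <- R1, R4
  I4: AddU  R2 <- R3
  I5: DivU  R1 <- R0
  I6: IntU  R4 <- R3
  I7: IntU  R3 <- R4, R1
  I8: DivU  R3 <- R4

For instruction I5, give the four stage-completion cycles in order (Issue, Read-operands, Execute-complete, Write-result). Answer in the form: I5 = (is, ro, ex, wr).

  I1 | 1 | 2 | 5 | 6
  I2 | 7 | 8 | 11 | 12   struct: MulU busy until I1 writes@6
  I3 | 13 | 14 | 15 | 16   WAW R2: wait I2 write@12
  I4 | 17 | 18 | 20 | 21   WAW R2: wait I3 write@16
  I5 | 18 | 19 | 26 | 27
  I6 | 19 | 20 | 21 | 22
  I7 | 23 | 28 | 29 | 30   struct: IntU busy until I6 writes@22 · RAW R1: wait I5 write@27
  I8 | 31 | 32 | 39 | 40   WAW R3: wait I7 write@30

I5 = (18, 19, 26, 27)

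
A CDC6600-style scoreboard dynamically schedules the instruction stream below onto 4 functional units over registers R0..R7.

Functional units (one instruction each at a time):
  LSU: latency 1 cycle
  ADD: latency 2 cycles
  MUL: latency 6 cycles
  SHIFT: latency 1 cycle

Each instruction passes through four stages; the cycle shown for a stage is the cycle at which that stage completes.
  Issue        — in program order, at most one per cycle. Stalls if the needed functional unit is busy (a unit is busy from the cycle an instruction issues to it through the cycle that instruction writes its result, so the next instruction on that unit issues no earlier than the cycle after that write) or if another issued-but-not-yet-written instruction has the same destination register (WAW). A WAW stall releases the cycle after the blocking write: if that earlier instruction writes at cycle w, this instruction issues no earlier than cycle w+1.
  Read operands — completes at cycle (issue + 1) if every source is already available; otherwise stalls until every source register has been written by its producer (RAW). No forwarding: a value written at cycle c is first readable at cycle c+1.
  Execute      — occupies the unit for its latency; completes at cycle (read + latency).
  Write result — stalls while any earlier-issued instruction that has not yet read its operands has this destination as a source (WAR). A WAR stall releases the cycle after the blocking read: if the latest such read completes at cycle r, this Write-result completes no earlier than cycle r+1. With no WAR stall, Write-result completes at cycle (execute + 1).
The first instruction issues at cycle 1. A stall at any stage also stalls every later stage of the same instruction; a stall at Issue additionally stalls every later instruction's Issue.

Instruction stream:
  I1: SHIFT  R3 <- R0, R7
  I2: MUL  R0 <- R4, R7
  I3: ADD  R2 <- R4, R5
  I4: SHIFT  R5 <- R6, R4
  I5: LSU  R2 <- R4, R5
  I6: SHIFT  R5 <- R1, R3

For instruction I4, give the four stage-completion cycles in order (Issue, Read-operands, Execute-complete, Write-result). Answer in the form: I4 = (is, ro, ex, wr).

I4 = (5, 6, 7, 8)

[1] I1 issues→SHIFT
[2] I1 reads; I2 issues→MUL
[3] I1 exec-done; I2 reads; I3 issues→ADD
[4] I1 writes R3; I3 reads
[5] I4 issues→SHIFT
[6] I3 exec-done; I4 reads
[7] I3 writes R2; I4 exec-done
[8] I4 writes R5; I5 issues→LSU
[9] I2 exec-done; I5 reads; I6 issues→SHIFT
[10] I2 writes R0; I5 exec-done; I6 reads
[11] I5 writes R2; I6 exec-done
[12] I6 writes R5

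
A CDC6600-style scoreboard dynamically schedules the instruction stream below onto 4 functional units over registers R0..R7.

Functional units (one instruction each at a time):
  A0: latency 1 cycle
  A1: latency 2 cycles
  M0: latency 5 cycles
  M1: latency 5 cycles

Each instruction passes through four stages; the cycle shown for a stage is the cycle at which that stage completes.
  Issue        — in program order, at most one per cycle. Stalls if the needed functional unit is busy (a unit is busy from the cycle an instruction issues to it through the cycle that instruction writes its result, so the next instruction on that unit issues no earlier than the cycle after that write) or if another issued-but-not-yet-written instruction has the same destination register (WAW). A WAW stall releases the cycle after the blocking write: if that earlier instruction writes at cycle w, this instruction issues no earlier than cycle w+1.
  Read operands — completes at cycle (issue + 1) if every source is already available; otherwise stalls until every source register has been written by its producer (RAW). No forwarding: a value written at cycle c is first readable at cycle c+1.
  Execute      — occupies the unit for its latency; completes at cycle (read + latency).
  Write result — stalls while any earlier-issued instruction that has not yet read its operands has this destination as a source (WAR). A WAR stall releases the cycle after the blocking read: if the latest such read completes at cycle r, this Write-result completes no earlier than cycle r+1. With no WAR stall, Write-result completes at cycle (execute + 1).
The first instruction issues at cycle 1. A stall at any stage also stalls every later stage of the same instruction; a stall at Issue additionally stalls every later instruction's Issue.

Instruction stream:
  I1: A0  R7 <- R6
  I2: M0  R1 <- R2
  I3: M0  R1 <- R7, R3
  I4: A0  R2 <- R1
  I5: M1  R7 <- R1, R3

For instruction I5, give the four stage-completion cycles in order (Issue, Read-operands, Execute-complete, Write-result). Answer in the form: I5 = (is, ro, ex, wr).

I5 = (12, 18, 23, 24)

I1 -> (1, 2, 3, 4)
I2 -> (2, 3, 8, 9)
I3 -> (10, 11, 16, 17)  // struct: M0 busy until I2 writes@9
I4 -> (11, 18, 19, 20)  // RAW R1: wait I3 write@17
I5 -> (12, 18, 23, 24)  // RAW R1: wait I3 write@17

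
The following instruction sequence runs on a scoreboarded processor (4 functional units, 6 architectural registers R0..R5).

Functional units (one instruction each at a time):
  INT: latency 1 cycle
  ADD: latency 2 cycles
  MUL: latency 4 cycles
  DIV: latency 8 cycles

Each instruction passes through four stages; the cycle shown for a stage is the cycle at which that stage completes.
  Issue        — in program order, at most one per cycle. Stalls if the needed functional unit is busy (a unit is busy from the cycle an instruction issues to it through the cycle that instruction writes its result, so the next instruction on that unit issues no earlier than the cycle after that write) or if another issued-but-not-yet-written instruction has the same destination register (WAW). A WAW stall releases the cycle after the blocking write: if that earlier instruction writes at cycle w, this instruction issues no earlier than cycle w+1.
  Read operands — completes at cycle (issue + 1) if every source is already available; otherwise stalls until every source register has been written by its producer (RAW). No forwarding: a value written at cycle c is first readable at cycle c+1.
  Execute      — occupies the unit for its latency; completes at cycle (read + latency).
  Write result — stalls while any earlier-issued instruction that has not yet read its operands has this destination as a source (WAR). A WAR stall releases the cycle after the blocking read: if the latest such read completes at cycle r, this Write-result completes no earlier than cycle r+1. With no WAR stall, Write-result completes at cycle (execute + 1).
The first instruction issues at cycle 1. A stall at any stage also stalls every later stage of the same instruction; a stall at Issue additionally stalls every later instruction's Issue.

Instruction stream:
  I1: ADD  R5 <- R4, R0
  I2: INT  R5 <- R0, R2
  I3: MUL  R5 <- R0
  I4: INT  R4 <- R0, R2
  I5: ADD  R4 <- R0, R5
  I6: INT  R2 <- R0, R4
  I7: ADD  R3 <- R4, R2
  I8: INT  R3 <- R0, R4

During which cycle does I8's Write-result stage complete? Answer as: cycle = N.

c1: I1 issues→ADD
c2: I1 reads
c4: I1 exec-done
c5: I1 writes R5
c6: I2 issues→INT
c7: I2 reads
c8: I2 exec-done
c9: I2 writes R5
c10: I3 issues→MUL
c11: I3 reads, I4 issues→INT
c12: I4 reads
c13: I4 exec-done
c14: I4 writes R4
c15: I3 exec-done, I5 issues→ADD
c16: I3 writes R5, I6 issues→INT
c17: I5 reads
c19: I5 exec-done
c20: I5 writes R4
c21: I6 reads, I7 issues→ADD
c22: I6 exec-done
c23: I6 writes R2
c24: I7 reads
c26: I7 exec-done
c27: I7 writes R3
c28: I8 issues→INT
c29: I8 reads
c30: I8 exec-done
c31: I8 writes R3

cycle = 31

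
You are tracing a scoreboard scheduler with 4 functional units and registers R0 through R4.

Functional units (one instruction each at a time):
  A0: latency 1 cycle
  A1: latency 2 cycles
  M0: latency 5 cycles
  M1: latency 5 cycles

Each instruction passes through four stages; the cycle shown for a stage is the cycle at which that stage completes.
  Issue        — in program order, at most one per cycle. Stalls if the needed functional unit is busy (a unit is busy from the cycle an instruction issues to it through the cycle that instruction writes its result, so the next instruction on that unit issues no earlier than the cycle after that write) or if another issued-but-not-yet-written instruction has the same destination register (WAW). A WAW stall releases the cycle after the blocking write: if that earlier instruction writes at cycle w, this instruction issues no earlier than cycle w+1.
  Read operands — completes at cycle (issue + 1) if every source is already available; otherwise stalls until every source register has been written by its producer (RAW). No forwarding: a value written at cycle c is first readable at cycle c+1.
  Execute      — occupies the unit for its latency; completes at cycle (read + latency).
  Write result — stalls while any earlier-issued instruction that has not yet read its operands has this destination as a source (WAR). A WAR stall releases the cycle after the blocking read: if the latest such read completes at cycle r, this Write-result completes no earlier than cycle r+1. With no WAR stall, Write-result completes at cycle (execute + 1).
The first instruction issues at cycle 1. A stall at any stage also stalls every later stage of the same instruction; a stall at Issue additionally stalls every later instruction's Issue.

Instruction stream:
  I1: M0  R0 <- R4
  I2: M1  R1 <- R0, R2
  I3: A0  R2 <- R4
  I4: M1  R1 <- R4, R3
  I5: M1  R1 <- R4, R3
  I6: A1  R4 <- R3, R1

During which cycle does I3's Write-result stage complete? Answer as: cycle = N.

cycle = 10

c1: I1→M0
c2: I1 RO · I2→M1
c3: I3→A0
c4: I3 RO
c5: I3 EX
c7: I1 EX
c8: I1 WR R0
c9: I2 RO
c10: I3 WR R2
c14: I2 EX
c15: I2 WR R1
c16: I4→M1
c17: I4 RO
c22: I4 EX
c23: I4 WR R1
c24: I5→M1
c25: I5 RO · I6→A1
c30: I5 EX
c31: I5 WR R1
c32: I6 RO
c34: I6 EX
c35: I6 WR R4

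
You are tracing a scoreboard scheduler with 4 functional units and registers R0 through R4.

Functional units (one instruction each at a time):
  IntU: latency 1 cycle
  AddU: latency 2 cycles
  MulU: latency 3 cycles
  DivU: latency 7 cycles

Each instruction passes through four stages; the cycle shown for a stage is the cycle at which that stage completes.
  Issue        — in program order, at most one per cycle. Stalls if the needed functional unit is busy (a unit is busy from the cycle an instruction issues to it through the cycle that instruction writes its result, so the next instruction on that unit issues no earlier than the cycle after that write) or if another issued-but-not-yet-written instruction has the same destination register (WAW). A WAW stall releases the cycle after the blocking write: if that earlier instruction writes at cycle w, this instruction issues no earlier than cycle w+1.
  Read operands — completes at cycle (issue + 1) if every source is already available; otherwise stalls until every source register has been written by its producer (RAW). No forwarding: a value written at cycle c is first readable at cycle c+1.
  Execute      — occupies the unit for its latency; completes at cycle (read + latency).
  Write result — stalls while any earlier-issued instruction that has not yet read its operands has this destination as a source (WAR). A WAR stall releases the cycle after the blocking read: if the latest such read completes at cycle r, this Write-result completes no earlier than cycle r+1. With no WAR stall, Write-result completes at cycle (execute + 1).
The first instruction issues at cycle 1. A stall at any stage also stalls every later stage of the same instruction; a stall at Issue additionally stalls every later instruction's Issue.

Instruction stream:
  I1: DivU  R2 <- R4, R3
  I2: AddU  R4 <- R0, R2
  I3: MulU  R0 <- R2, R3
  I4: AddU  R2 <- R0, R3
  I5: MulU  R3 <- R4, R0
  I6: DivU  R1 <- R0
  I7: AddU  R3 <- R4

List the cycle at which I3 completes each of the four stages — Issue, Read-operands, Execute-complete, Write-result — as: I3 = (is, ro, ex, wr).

I3 = (3, 11, 14, 15)

I1 -> (1, 2, 9, 10)
I2 -> (2, 11, 13, 14)  // RAW R2: wait I1 write@10
I3 -> (3, 11, 14, 15)  // RAW R2: wait I1 write@10
I4 -> (15, 16, 18, 19)  // struct: AddU busy until I2 writes@14
I5 -> (16, 17, 20, 21)
I6 -> (17, 18, 25, 26)
I7 -> (22, 23, 25, 26)  // WAW R3: wait I5 write@21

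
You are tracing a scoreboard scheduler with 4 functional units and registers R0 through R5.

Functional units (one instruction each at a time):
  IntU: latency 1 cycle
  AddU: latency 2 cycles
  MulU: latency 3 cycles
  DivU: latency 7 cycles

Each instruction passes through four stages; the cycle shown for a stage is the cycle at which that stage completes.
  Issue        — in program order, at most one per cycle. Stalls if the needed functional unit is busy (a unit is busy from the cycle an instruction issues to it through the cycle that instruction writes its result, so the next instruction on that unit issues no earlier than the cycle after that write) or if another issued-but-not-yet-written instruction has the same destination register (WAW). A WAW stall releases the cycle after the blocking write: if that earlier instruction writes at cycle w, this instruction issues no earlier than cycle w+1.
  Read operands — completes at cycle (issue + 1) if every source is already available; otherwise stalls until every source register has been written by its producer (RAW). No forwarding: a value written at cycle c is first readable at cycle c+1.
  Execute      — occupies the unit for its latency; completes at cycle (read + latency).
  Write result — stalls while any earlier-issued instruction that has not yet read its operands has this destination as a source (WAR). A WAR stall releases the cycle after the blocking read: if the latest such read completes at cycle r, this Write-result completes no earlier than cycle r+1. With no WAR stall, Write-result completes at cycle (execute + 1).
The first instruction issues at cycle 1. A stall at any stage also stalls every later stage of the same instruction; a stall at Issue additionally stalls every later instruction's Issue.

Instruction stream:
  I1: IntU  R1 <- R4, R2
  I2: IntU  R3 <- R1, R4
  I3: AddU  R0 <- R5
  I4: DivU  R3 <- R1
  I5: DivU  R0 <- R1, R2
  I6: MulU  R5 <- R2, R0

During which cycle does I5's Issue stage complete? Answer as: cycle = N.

  I1 | 1 | 2 | 3 | 4
  I2 | 5 | 6 | 7 | 8   struct: IntU busy until I1 writes@4
  I3 | 6 | 7 | 9 | 10
  I4 | 9 | 10 | 17 | 18   WAW R3: wait I2 write@8
  I5 | 19 | 20 | 27 | 28   struct: DivU busy until I4 writes@18
  I6 | 20 | 29 | 32 | 33   RAW R0: wait I5 write@28

cycle = 19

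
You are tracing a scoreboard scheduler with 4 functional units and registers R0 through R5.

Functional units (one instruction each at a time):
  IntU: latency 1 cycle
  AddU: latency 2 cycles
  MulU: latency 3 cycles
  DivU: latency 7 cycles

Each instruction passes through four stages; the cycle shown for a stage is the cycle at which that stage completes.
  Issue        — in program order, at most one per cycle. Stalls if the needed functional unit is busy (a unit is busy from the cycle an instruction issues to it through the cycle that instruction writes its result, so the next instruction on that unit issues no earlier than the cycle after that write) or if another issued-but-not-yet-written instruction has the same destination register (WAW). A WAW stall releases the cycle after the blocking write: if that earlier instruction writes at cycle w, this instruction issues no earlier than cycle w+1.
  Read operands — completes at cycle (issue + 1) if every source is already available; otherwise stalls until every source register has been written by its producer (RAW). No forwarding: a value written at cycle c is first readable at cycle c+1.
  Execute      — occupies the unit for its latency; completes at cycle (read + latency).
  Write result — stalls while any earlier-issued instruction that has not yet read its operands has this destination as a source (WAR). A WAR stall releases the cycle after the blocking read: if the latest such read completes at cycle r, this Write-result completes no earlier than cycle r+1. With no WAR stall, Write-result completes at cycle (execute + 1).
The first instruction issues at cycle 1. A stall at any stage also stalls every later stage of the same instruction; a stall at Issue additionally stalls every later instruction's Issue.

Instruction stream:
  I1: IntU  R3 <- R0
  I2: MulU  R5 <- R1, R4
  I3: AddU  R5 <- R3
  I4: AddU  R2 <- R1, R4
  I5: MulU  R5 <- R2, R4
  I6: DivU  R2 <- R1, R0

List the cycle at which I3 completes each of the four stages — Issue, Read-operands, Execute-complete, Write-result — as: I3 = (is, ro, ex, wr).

I3 = (8, 9, 11, 12)

c1: I1 issues→IntU
c2: I1 reads; I2 issues→MulU
c3: I1 exec-done; I2 reads
c4: I1 writes R3
c6: I2 exec-done
c7: I2 writes R5
c8: I3 issues→AddU
c9: I3 reads
c11: I3 exec-done
c12: I3 writes R5
c13: I4 issues→AddU
c14: I4 reads; I5 issues→MulU
c16: I4 exec-done
c17: I4 writes R2
c18: I5 reads; I6 issues→DivU
c19: I6 reads
c21: I5 exec-done
c22: I5 writes R5
c26: I6 exec-done
c27: I6 writes R2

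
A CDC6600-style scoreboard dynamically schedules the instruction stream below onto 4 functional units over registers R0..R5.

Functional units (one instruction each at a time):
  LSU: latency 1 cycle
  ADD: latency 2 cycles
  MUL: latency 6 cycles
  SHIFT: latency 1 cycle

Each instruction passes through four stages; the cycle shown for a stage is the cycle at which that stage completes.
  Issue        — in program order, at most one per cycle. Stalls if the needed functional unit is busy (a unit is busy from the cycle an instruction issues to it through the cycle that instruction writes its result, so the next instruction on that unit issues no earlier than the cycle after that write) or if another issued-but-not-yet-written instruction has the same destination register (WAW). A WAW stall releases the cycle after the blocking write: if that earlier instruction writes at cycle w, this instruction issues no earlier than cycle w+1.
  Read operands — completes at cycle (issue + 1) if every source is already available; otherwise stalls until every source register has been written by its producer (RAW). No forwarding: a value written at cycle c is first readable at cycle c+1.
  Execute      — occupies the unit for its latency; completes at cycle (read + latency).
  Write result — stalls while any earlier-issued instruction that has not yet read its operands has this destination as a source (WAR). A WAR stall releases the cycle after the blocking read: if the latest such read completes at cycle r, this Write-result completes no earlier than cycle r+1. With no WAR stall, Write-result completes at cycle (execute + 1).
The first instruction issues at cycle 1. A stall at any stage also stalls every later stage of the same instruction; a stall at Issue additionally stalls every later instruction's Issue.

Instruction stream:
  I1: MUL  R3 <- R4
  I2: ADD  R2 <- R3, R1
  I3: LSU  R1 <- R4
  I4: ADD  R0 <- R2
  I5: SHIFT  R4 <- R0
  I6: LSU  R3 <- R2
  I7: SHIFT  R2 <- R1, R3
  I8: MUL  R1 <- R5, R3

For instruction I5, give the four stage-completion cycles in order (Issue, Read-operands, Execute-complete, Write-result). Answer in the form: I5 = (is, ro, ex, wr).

I5 = (15, 19, 20, 21)

I1  is:1  ro:2  ex:8  wr:9
I2  is:2  ro:10  ex:12  wr:13  — RAW R3: wait I1 write@9
I3  is:3  ro:4  ex:5  wr:11  — WAR R1: wait I2 read@10
I4  is:14  ro:15  ex:17  wr:18  — struct: ADD busy until I2 writes@13
I5  is:15  ro:19  ex:20  wr:21  — RAW R0: wait I4 write@18
I6  is:16  ro:17  ex:18  wr:19
I7  is:22  ro:23  ex:24  wr:25  — struct: SHIFT busy until I5 writes@21
I8  is:23  ro:24  ex:30  wr:31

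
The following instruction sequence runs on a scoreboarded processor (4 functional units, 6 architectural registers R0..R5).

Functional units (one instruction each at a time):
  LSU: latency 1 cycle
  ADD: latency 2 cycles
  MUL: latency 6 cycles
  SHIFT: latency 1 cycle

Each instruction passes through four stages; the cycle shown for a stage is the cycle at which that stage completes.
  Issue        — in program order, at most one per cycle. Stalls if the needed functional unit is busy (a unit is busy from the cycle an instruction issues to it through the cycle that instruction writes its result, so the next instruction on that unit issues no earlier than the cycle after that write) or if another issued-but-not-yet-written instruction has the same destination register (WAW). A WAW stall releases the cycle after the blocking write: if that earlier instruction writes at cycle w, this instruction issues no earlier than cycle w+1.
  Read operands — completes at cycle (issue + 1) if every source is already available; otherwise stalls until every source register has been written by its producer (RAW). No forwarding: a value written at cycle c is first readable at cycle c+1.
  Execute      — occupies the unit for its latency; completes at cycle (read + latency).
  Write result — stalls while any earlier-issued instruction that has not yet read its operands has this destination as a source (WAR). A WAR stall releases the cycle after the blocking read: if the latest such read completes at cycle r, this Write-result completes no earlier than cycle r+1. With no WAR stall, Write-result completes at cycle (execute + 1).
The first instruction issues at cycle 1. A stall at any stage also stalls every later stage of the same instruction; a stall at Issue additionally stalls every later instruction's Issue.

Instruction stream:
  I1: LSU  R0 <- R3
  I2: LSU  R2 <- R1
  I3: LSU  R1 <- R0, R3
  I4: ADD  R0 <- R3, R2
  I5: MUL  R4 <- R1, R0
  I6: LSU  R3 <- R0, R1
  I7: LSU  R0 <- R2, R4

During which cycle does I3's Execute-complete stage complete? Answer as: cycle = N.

cycle = 11

t=1  I1→LSU
t=2  I1 RO
t=3  I1 EX
t=4  I1 WR R0
t=5  I2→LSU
t=6  I2 RO
t=7  I2 EX
t=8  I2 WR R2
t=9  I3→LSU
t=10  I3 RO | I4→ADD
t=11  I3 EX | I4 RO | I5→MUL
t=12  I3 WR R1
t=13  I4 EX | I6→LSU
t=14  I4 WR R0
t=15  I5 RO | I6 RO
t=16  I6 EX
t=17  I6 WR R3
t=18  I7→LSU
t=21  I5 EX
t=22  I5 WR R4
t=23  I7 RO
t=24  I7 EX
t=25  I7 WR R0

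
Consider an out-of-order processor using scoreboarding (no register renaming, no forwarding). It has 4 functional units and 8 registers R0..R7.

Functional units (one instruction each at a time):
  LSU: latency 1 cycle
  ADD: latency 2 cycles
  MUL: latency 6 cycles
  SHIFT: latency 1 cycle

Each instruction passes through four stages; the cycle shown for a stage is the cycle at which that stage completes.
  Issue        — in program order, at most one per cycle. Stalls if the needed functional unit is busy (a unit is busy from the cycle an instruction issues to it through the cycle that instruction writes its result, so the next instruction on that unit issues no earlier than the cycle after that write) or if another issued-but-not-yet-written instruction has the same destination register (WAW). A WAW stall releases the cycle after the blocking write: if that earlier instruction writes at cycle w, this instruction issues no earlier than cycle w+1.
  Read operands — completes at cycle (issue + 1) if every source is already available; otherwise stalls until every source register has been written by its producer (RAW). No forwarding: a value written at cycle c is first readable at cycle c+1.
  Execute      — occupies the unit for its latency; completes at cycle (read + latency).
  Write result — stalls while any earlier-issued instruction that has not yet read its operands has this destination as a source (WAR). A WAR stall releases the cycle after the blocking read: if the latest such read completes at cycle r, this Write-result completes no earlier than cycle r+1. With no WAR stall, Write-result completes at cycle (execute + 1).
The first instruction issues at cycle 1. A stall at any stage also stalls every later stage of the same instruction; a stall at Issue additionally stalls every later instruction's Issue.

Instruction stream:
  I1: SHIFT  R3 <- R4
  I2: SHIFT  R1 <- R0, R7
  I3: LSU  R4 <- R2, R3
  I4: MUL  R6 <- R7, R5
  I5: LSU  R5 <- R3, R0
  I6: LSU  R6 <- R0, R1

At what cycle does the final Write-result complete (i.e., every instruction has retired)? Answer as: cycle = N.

cycle = 19

t=1  I1 issues→SHIFT
t=2  I1 reads
t=3  I1 exec-done
t=4  I1 writes R3
t=5  I2 issues→SHIFT
t=6  I2 reads, I3 issues→LSU
t=7  I2 exec-done, I3 reads, I4 issues→MUL
t=8  I2 writes R1, I3 exec-done, I4 reads
t=9  I3 writes R4
t=10  I5 issues→LSU
t=11  I5 reads
t=12  I5 exec-done
t=13  I5 writes R5
t=14  I4 exec-done
t=15  I4 writes R6
t=16  I6 issues→LSU
t=17  I6 reads
t=18  I6 exec-done
t=19  I6 writes R6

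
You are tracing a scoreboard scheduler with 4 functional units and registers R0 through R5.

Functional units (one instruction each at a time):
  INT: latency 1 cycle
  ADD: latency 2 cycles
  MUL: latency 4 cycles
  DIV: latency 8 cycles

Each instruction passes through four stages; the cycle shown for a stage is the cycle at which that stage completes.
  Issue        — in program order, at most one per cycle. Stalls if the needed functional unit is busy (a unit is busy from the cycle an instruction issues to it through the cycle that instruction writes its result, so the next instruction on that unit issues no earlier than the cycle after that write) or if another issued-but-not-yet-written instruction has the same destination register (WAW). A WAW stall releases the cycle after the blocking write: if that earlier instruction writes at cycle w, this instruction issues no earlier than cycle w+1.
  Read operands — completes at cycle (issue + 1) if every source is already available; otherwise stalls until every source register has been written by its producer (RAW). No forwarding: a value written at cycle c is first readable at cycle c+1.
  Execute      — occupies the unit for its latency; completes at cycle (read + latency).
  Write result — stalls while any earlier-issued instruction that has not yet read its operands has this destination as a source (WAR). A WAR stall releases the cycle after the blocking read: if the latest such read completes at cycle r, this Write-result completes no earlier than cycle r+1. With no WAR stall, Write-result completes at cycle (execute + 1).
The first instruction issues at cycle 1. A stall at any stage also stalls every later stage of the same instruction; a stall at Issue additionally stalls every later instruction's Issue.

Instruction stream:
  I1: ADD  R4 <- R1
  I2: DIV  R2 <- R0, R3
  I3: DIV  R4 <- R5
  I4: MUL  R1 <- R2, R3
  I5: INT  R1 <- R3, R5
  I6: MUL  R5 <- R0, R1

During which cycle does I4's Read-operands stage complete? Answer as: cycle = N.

t=1  I1 issues→ADD
t=2  I1 reads, I2 issues→DIV
t=3  I2 reads
t=4  I1 exec-done
t=5  I1 writes R4
t=11  I2 exec-done
t=12  I2 writes R2
t=13  I3 issues→DIV
t=14  I3 reads, I4 issues→MUL
t=15  I4 reads
t=19  I4 exec-done
t=20  I4 writes R1
t=21  I5 issues→INT
t=22  I3 exec-done, I5 reads, I6 issues→MUL
t=23  I3 writes R4, I5 exec-done
t=24  I5 writes R1
t=25  I6 reads
t=29  I6 exec-done
t=30  I6 writes R5

cycle = 15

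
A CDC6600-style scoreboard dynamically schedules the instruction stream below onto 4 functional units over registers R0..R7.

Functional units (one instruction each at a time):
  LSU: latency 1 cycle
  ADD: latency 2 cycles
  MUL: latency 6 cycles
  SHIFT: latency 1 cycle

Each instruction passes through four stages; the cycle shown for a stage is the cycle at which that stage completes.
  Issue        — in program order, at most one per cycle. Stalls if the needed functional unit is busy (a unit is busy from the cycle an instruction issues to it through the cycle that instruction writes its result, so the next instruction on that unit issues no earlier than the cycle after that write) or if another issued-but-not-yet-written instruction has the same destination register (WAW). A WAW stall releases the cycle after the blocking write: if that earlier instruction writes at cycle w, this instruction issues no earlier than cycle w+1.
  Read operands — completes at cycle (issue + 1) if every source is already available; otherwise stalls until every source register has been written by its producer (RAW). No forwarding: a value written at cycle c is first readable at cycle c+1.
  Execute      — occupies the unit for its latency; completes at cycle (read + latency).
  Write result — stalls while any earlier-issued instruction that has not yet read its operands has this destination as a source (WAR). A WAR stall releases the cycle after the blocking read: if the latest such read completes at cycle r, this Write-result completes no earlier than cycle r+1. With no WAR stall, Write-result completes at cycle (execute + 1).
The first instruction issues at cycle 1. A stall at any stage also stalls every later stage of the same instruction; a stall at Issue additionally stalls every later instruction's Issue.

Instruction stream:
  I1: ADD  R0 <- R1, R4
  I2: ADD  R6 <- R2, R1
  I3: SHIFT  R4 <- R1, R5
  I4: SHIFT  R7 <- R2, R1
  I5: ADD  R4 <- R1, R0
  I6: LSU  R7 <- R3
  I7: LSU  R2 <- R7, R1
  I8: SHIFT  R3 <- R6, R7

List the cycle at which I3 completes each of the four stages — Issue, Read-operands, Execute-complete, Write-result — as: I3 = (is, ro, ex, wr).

I3 = (7, 8, 9, 10)

[1] I1 issues→ADD
[2] I1 reads
[4] I1 exec-done
[5] I1 writes R0
[6] I2 issues→ADD
[7] I2 reads | I3 issues→SHIFT
[8] I3 reads
[9] I2 exec-done | I3 exec-done
[10] I2 writes R6 | I3 writes R4
[11] I4 issues→SHIFT
[12] I4 reads | I5 issues→ADD
[13] I4 exec-done | I5 reads
[14] I4 writes R7
[15] I5 exec-done | I6 issues→LSU
[16] I5 writes R4 | I6 reads
[17] I6 exec-done
[18] I6 writes R7
[19] I7 issues→LSU
[20] I7 reads | I8 issues→SHIFT
[21] I7 exec-done | I8 reads
[22] I7 writes R2 | I8 exec-done
[23] I8 writes R3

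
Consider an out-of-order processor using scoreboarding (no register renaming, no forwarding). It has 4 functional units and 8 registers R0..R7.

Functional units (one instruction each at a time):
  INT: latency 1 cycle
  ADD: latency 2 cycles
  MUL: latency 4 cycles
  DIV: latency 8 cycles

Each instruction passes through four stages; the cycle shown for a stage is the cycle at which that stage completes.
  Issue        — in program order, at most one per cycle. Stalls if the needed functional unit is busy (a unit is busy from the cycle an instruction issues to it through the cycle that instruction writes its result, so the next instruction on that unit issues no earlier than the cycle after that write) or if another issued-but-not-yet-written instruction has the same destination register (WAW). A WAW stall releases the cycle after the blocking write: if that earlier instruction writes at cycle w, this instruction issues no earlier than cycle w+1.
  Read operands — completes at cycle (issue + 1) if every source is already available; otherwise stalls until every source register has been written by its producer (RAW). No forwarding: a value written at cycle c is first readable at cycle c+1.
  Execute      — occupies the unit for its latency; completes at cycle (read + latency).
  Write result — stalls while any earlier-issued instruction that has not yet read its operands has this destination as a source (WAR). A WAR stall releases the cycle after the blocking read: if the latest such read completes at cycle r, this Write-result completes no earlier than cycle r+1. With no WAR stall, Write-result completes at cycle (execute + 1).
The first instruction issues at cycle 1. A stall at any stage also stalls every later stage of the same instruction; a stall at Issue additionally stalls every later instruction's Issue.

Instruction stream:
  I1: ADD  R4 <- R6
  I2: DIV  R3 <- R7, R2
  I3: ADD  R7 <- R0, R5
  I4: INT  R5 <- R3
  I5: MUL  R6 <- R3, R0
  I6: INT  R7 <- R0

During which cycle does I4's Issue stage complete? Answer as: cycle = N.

t=1  issue I1 (ADD)
t=2  I1 read-ops, issue I2 (DIV)
t=3  I2 read-ops
t=4  I1 finished on ADD
t=5  I1→R4
t=6  issue I3 (ADD)
t=7  I3 read-ops, issue I4 (INT)
t=8  issue I5 (MUL)
t=9  I3 finished on ADD
t=10  I3→R7
t=11  I2 finished on DIV
t=12  I2→R3
t=13  I4 read-ops, I5 read-ops
t=14  I4 finished on INT
t=15  I4→R5
t=16  issue I6 (INT)
t=17  I5 finished on MUL, I6 read-ops
t=18  I5→R6, I6 finished on INT
t=19  I6→R7

cycle = 7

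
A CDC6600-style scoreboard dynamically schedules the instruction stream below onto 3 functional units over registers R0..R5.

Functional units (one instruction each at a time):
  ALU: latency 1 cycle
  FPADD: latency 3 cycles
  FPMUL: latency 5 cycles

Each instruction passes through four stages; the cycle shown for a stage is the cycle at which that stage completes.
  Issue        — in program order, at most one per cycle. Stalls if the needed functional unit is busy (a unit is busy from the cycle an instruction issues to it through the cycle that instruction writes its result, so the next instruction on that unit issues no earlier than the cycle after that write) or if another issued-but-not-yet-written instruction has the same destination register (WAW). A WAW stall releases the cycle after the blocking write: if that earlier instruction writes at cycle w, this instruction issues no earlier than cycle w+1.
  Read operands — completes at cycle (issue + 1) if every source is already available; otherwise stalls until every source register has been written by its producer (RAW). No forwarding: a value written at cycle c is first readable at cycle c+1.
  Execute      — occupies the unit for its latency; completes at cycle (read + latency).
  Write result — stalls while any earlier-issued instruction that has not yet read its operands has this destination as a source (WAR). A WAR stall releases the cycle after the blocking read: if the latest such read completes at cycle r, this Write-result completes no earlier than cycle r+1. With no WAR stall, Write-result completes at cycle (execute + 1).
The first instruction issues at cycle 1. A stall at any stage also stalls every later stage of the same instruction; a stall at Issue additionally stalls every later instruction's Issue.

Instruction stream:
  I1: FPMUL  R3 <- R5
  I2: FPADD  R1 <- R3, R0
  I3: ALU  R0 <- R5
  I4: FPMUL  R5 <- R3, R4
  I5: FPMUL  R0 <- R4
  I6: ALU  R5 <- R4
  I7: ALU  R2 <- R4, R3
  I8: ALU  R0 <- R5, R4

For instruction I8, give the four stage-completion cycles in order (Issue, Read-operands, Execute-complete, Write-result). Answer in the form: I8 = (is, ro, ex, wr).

I8 = (26, 27, 28, 29)

I1: IS=1 RO=2 EX=7 WR=8
I2: IS=2 RO=9 EX=12 WR=13  [RAW R3: wait I1 write@8]
I3: IS=3 RO=4 EX=5 WR=10  [WAR R0: wait I2 read@9]
I4: IS=9 RO=10 EX=15 WR=16  [struct: FPMUL busy until I1 writes@8]
I5: IS=17 RO=18 EX=23 WR=24  [struct: FPMUL busy until I4 writes@16]
I6: IS=18 RO=19 EX=20 WR=21
I7: IS=22 RO=23 EX=24 WR=25  [struct: ALU busy until I6 writes@21]
I8: IS=26 RO=27 EX=28 WR=29  [struct: ALU busy until I7 writes@25]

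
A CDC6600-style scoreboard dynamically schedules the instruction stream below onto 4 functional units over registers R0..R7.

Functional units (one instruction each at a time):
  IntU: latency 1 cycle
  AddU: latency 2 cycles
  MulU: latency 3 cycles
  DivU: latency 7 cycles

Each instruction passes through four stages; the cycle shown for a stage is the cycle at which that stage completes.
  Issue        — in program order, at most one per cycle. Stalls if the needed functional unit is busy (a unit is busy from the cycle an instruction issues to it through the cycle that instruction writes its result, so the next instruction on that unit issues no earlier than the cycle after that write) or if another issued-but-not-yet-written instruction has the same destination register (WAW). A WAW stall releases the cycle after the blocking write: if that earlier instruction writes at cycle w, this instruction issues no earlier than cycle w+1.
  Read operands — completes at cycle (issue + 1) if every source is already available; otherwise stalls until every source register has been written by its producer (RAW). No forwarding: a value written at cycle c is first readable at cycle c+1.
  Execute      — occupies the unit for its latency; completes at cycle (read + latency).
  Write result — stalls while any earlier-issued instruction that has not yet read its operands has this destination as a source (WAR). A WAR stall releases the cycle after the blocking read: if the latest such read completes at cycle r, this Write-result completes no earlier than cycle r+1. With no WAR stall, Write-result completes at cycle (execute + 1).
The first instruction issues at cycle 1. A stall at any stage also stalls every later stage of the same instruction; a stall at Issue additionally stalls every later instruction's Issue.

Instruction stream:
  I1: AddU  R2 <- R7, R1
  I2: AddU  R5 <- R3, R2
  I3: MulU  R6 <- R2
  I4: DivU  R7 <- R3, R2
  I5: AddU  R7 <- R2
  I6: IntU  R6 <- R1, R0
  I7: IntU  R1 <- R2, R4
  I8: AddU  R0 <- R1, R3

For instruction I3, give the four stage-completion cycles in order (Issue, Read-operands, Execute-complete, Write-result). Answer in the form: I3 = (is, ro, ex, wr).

I3 = (7, 8, 11, 12)

cycle 1: I1 issues→AddU
cycle 2: I1 reads
cycle 4: I1 exec-done
cycle 5: I1 writes R2
cycle 6: I2 issues→AddU
cycle 7: I2 reads · I3 issues→MulU
cycle 8: I3 reads · I4 issues→DivU
cycle 9: I2 exec-done · I4 reads
cycle 10: I2 writes R5
cycle 11: I3 exec-done
cycle 12: I3 writes R6
cycle 16: I4 exec-done
cycle 17: I4 writes R7
cycle 18: I5 issues→AddU
cycle 19: I5 reads · I6 issues→IntU
cycle 20: I6 reads
cycle 21: I5 exec-done · I6 exec-done
cycle 22: I5 writes R7 · I6 writes R6
cycle 23: I7 issues→IntU
cycle 24: I7 reads · I8 issues→AddU
cycle 25: I7 exec-done
cycle 26: I7 writes R1
cycle 27: I8 reads
cycle 29: I8 exec-done
cycle 30: I8 writes R0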